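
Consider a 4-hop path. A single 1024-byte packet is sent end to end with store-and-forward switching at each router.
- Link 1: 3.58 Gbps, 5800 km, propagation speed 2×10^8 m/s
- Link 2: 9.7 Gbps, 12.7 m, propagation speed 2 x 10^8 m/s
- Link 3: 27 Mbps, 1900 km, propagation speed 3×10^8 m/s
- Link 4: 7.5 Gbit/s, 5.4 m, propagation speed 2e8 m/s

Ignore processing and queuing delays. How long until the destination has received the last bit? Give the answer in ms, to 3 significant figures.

35.6 ms

L = 1024 × 8 = 8192 bits.
Transmission delays (L/R per hop): 0.00228827, 0.000844536, 0.303407, 0.00109227 ms; sum = 0.307632 ms.
Propagation delays (d/s per hop): 29, 6.35e-05, 6.33333, 2.7e-05 ms; sum = 35.3334 ms.
End-to-end = 35.6 ms.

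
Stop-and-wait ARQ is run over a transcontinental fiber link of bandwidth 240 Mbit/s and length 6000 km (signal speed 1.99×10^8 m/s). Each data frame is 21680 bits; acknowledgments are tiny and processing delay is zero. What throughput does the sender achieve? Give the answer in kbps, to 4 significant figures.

t_tx = L/R = 21680/240000000 = 9.03333e-05 s.
t_prop = 6000000/199000000 = 0.0301508 s; RTT = 0.0603015 s.
Cycle = t_tx + RTT = 0.0603918 s.
Throughput = L / cycle = 21680 / 0.0603918 = 359.0 kbps.

359.0 kbps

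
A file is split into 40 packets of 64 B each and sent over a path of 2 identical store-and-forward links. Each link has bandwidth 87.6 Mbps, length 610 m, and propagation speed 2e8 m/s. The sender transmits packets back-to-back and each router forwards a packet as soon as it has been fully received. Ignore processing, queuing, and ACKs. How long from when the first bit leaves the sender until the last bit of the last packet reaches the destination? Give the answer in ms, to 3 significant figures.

0.246 ms

Per-hop transmission t_tx = L/R = 512/87600000 = 0.00584475 ms.
Per-hop propagation t_prop = 610/200000000 = 0.00305 ms.
Pipeline fill: first packet needs 2·t_tx to clear all hops; remaining 39 packets each add one t_tx.
Total = (2+40-1)·t_tx + 2·t_prop = 41·0.00584475 + 2·0.00305 = 0.246 ms.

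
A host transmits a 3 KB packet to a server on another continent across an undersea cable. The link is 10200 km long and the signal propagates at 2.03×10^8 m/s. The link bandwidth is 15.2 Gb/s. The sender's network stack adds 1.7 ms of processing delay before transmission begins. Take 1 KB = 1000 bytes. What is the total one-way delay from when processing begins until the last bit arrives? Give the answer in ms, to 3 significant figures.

51.9 ms

L = 24000 bits.
Transmission delay = L/R = 24000 / 15200000000 = 0.00157895 ms.
Propagation delay = d/s = 10200000 m / 2.03e+08 m/s = 50.2463 ms.
Plus processing delay 1.7 ms = 1.7 ms.
Total = 51.9 ms.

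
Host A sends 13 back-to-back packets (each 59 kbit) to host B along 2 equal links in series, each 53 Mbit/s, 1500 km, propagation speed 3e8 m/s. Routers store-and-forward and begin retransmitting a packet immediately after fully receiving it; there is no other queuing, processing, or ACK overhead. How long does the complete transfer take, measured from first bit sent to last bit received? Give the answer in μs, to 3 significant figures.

25600 μs

Per-hop transmission t_tx = L/R = 59000/53000000 = 1113.21 μs.
Per-hop propagation t_prop = 1500000/300000000 = 5000 μs.
Pipeline fill: first packet needs 2·t_tx to clear all hops; remaining 12 packets each add one t_tx.
Total = (2+13-1)·t_tx + 2·t_prop = 14·1113.21 + 2·5000 = 25600 μs.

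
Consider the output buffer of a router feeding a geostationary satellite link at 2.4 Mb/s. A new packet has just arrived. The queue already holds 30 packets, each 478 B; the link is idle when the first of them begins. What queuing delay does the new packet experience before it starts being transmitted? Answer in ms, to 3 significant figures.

47.8 ms

Each queued packet: L/R = 3824/2400000 = 1.59333 ms.
30 queued → 47.8 ms.
Queuing delay = 47.8 ms.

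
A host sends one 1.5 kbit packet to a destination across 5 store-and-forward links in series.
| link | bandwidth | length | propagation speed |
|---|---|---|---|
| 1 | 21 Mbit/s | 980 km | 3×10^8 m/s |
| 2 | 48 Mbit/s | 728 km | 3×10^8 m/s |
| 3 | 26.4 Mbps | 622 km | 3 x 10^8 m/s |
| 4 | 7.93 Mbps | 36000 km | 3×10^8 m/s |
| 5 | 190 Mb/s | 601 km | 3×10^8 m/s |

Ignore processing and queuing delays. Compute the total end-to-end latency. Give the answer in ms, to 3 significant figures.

130 ms

L = 1500 bits.
Transmission delays (L/R per hop): 0.0714286, 0.03125, 0.0568182, 0.189155, 0.00789474 ms; sum = 0.356547 ms.
Propagation delays (d/s per hop): 3.26667, 2.42667, 2.07333, 120, 2.00333 ms; sum = 129.77 ms.
End-to-end = 130 ms.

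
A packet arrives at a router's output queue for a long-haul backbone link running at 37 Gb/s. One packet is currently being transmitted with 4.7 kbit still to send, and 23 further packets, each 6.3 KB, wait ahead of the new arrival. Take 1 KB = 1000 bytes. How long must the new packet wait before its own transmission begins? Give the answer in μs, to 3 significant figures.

31.5 μs

Each queued packet: L/R = 50400/37000000000 = 1.36216 μs.
23 queued → 31.3297 μs.
Plus remaining 4700 bits of current packet: 0.127027 μs.
Queuing delay = 31.5 μs.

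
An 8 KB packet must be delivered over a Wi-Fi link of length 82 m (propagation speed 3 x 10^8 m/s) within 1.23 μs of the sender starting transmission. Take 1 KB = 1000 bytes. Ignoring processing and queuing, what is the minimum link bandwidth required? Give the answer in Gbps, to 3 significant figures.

L = 64000 bits.
Propagation delay = 82 / 300000000 = 0.273333 μs.
Transmission budget = 1.23 − 0.273333 = 0.956667 μs.
R ≥ L / t_tx = 64000 bits / 9.56667e-07 s = 66.9 Gbps.

66.9 Gbps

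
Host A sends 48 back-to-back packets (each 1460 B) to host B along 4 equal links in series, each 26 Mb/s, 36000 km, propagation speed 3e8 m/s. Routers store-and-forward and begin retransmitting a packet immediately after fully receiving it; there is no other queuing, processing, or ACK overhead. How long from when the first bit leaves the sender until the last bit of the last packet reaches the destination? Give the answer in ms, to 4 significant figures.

Per-hop transmission t_tx = L/R = 11680/26000000 = 0.449231 ms.
Per-hop propagation t_prop = 36000000/300000000 = 120 ms.
Pipeline fill: first packet needs 4·t_tx to clear all hops; remaining 47 packets each add one t_tx.
Total = (4+48-1)·t_tx + 4·t_prop = 51·0.449231 + 4·120 = 502.9 ms.

502.9 ms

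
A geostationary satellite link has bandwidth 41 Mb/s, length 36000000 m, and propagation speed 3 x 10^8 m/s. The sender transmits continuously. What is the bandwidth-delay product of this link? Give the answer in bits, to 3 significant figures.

Propagation delay = 36000000 / 300000000 = 0.12 s.
BDP = R × t_prop = 41000000 × 0.12 = 4920000 bits.

4920000 bits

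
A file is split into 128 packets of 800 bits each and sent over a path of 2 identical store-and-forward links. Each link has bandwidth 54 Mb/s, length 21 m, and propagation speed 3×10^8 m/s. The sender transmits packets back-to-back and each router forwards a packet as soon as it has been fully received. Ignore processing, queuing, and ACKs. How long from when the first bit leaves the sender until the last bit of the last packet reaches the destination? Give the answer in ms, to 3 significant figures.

Per-hop transmission t_tx = L/R = 800/54000000 = 0.0148148 ms.
Per-hop propagation t_prop = 21/300000000 = 7e-05 ms.
Pipeline fill: first packet needs 2·t_tx to clear all hops; remaining 127 packets each add one t_tx.
Total = (2+128-1)·t_tx + 2·t_prop = 129·0.0148148 + 2·7e-05 = 1.91 ms.

1.91 ms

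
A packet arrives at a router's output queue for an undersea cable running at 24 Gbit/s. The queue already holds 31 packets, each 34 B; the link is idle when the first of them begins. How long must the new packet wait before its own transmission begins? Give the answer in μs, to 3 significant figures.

0.351 μs

Each queued packet: L/R = 272/24000000000 = 0.0113333 μs.
31 queued → 0.351333 μs.
Queuing delay = 0.351 μs.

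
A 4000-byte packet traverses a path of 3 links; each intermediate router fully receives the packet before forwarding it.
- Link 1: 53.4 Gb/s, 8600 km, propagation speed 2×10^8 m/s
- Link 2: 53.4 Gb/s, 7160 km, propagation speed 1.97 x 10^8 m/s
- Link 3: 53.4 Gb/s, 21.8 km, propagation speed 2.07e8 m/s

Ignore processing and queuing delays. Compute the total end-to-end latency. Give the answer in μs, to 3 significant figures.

79500 μs

L = 4000 × 8 = 32000 bits.
Transmission delay per hop = L/R = 32000/53400000000 = 0.599251 μs; 3 hops → 1.79775 μs.
Propagation delays (d/s per hop): 43000, 36345.2, 105.314 μs; sum = 79450.5 μs.
End-to-end = 79500 μs.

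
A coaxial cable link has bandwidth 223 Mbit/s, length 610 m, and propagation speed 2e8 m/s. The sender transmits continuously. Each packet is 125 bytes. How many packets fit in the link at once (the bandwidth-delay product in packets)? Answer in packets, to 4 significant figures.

Propagation delay = 610 / 200000000 = 3.05e-06 s.
BDP = R × t_prop = 223000000 × 3.05e-06 = 680.15 bits.
In packets of 1000 bits: 0.6802 packets.

0.6802 packets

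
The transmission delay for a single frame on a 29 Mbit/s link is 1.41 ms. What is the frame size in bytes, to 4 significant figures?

L = R × t_tx = 29000000 b/s × 0.00141 s = 40890 bits.
In bytes: 40890 / 8 = 5111 bytes.

5111 bytes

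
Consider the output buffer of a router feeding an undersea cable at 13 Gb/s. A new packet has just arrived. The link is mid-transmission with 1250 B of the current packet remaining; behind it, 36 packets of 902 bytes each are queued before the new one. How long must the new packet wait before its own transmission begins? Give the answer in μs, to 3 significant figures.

20.8 μs

Each queued packet: L/R = 7216/13000000000 = 0.555077 μs.
36 queued → 19.9828 μs.
Plus remaining 10000 bits of current packet: 0.769231 μs.
Queuing delay = 20.8 μs.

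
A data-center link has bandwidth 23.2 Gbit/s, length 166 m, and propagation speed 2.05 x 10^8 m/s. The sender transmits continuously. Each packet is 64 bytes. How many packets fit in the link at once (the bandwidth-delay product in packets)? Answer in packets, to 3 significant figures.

36.7 packets

Propagation delay = 166 / 2.05e+08 = 8.09756e-07 s.
BDP = R × t_prop = 23200000000 × 8.09756e-07 = 18786.3 bits.
In packets of 512 bits: 36.7 packets.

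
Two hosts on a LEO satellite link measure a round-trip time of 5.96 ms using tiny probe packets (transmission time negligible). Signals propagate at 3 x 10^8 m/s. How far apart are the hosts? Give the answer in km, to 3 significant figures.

One-way propagation = RTT/2 = 2.98 ms.
d = s × t = 300000000 × 0.00298 = 894 km.

894 km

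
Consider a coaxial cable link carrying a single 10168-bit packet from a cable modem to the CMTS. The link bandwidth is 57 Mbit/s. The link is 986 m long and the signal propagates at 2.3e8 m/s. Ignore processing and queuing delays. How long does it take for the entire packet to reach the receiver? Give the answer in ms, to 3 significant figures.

Transmission delay = L/R = 10168 / 57000000 = 0.178386 ms.
Propagation delay = d/s = 986 m / 2.3e+08 m/s = 0.00428696 ms.
Total = 0.183 ms.

0.183 ms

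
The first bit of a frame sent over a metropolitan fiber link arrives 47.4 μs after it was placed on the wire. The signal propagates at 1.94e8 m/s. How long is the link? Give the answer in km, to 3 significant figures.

9.20 km

d = s × t_prop = 194000000 × 4.74e-05 = 9.20 km.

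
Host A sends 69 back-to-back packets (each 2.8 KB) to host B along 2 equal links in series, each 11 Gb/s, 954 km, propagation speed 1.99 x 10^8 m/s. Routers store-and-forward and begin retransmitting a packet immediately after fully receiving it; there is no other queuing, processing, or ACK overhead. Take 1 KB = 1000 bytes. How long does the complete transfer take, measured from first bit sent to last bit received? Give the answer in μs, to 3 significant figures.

9730 μs

Per-hop transmission t_tx = L/R = 22400/11000000000 = 2.03636 μs.
Per-hop propagation t_prop = 954000/199000000 = 4793.97 μs.
Pipeline fill: first packet needs 2·t_tx to clear all hops; remaining 68 packets each add one t_tx.
Total = (2+69-1)·t_tx + 2·t_prop = 70·2.03636 + 2·4793.97 = 9730 μs.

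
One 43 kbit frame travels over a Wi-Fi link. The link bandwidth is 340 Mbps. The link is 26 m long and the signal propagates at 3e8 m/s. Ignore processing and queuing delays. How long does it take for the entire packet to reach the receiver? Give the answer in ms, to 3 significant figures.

0.127 ms

L = 43000 bits.
Transmission delay = L/R = 43000 / 340000000 = 0.126471 ms.
Propagation delay = d/s = 26 m / 300000000 m/s = 8.66667e-05 ms.
Total = 0.127 ms.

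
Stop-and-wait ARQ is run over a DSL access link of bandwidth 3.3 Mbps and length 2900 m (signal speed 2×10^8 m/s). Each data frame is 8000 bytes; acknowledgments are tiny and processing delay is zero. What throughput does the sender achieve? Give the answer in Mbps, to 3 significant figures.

t_tx = L/R = 64000/3300000 = 0.0193939 s.
t_prop = 2900/200000000 = 1.45e-05 s; RTT = 2.9e-05 s.
Cycle = t_tx + RTT = 0.0194229 s.
Throughput = L / cycle = 64000 / 0.0194229 = 3.30 Mbps.

3.30 Mbps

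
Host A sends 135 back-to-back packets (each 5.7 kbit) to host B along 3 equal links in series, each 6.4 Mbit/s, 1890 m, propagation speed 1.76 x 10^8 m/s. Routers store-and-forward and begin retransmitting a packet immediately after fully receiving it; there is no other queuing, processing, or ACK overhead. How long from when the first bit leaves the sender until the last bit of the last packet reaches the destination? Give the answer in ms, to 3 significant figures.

Per-hop transmission t_tx = L/R = 5700/6400000 = 0.890625 ms.
Per-hop propagation t_prop = 1890/176000000 = 0.0107386 ms.
Pipeline fill: first packet needs 3·t_tx to clear all hops; remaining 134 packets each add one t_tx.
Total = (3+135-1)·t_tx + 3·t_prop = 137·0.890625 + 3·0.0107386 = 122 ms.

122 ms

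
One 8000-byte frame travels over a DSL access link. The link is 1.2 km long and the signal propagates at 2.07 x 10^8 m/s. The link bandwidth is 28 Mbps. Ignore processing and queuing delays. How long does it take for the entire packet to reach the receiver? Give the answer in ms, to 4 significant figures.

2.292 ms

L = 8000 × 8 = 64000 bits.
Transmission delay = L/R = 64000 / 28000000 = 2.28571 ms.
Propagation delay = d/s = 1200 m / 2.07e+08 m/s = 0.0057971 ms.
Total = 2.292 ms.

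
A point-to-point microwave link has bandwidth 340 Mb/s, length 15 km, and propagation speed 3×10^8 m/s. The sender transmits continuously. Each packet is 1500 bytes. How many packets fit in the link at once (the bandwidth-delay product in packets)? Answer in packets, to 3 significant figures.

Propagation delay = 15000 / 300000000 = 5e-05 s.
BDP = R × t_prop = 340000000 × 5e-05 = 17000 bits.
In packets of 12000 bits: 1.42 packets.

1.42 packets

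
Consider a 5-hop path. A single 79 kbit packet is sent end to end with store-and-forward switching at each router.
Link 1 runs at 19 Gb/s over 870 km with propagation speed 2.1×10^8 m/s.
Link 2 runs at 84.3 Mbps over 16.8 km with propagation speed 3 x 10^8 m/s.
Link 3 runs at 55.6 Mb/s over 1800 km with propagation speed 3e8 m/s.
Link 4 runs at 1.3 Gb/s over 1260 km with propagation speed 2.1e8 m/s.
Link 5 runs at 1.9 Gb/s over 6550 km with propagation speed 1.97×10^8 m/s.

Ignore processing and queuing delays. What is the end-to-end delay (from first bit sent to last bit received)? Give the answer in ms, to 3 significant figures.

L = 79000 bits.
Transmission delays (L/R per hop): 0.00415789, 0.937129, 1.42086, 0.0607692, 0.0415789 ms; sum = 2.4645 ms.
Propagation delays (d/s per hop): 4.14286, 0.056, 6, 6, 33.2487 ms; sum = 49.4476 ms.
End-to-end = 51.9 ms.

51.9 ms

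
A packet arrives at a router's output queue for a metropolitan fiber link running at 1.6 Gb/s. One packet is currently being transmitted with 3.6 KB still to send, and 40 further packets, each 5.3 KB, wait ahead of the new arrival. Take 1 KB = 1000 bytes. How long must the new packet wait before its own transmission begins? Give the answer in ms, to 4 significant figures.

Each queued packet: L/R = 42400/1600000000 = 0.0265 ms.
40 queued → 1.06 ms.
Plus remaining 28800 bits of current packet: 0.018 ms.
Queuing delay = 1.078 ms.

1.078 ms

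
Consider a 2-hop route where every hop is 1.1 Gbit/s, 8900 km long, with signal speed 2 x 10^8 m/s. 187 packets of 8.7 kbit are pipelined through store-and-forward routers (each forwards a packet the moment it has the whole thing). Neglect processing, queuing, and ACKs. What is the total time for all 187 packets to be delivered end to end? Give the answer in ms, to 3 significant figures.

90.5 ms

Per-hop transmission t_tx = L/R = 8700/1100000000 = 0.00790909 ms.
Per-hop propagation t_prop = 8900000/200000000 = 44.5 ms.
Pipeline fill: first packet needs 2·t_tx to clear all hops; remaining 186 packets each add one t_tx.
Total = (2+187-1)·t_tx + 2·t_prop = 188·0.00790909 + 2·44.5 = 90.5 ms.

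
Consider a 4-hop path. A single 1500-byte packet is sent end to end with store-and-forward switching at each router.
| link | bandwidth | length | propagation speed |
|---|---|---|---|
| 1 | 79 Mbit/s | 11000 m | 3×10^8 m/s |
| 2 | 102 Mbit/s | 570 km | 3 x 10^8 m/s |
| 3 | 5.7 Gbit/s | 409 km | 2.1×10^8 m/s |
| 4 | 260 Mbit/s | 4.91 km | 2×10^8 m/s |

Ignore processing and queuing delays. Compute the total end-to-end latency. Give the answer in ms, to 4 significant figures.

4.227 ms

L = 1500 × 8 = 12000 bits.
Transmission delays (L/R per hop): 0.151899, 0.117647, 0.00210526, 0.0461538 ms; sum = 0.317805 ms.
Propagation delays (d/s per hop): 0.0366667, 1.9, 1.94762, 0.02455 ms; sum = 3.90884 ms.
End-to-end = 4.227 ms.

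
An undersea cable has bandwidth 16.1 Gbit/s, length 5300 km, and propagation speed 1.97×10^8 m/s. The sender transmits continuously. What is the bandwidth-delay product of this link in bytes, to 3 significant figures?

Propagation delay = 5300000 / 197000000 = 0.0269036 s.
BDP = R × t_prop = 1.61e+10 × 0.0269036 = 433147000 bits.
In bytes: 433147000/8 = 54100000 bytes.

54100000 bytes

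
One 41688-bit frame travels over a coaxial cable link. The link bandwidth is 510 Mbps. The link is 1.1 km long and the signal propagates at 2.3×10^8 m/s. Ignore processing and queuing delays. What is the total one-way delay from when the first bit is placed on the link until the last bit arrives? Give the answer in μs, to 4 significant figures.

86.52 μs

Transmission delay = L/R = 41688 / 510000000 = 81.7412 μs.
Propagation delay = d/s = 1100 m / 2.3e+08 m/s = 4.78261 μs.
Total = 86.52 μs.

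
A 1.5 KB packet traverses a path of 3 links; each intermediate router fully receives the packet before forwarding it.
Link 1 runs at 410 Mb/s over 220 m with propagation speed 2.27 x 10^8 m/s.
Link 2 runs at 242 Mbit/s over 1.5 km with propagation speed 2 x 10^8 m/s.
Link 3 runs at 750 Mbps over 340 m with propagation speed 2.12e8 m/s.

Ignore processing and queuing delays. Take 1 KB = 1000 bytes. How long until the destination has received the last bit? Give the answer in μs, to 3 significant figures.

L = 12000 bits.
Transmission delays (L/R per hop): 29.2683, 49.5868, 16 μs; sum = 94.8551 μs.
Propagation delays (d/s per hop): 0.969163, 7.5, 1.60377 μs; sum = 10.0729 μs.
End-to-end = 105 μs.

105 μs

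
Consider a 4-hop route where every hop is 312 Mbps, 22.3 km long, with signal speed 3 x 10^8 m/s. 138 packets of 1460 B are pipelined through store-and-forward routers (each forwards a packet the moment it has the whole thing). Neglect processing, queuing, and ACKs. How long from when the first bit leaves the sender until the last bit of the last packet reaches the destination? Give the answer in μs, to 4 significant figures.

5576 μs

Per-hop transmission t_tx = L/R = 11680/312000000 = 37.4359 μs.
Per-hop propagation t_prop = 22300/300000000 = 74.3333 μs.
Pipeline fill: first packet needs 4·t_tx to clear all hops; remaining 137 packets each add one t_tx.
Total = (4+138-1)·t_tx + 4·t_prop = 141·37.4359 + 4·74.3333 = 5576 μs.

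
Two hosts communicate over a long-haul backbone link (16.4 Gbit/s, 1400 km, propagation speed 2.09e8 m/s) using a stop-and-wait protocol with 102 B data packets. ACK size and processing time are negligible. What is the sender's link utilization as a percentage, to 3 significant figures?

t_tx = L/R = 816/1.64e+10 = 4.97561e-08 s.
t_prop = 1400000/209000000 = 0.00669856 s; RTT = 0.0133971 s.
Cycle = t_tx + RTT = 0.0133972 s.
Utilization = t_tx / cycle = 4.97561e-08/0.0133972 = 0.000371 %.

0.000371 %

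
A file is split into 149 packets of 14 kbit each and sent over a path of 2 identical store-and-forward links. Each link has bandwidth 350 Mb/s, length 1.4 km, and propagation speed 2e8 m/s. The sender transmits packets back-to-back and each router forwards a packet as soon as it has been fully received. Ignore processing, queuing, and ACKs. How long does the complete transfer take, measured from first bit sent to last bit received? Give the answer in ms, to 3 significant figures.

Per-hop transmission t_tx = L/R = 14000/350000000 = 0.04 ms.
Per-hop propagation t_prop = 1400/200000000 = 0.007 ms.
Pipeline fill: first packet needs 2·t_tx to clear all hops; remaining 148 packets each add one t_tx.
Total = (2+149-1)·t_tx + 2·t_prop = 150·0.04 + 2·0.007 = 6.01 ms.

6.01 ms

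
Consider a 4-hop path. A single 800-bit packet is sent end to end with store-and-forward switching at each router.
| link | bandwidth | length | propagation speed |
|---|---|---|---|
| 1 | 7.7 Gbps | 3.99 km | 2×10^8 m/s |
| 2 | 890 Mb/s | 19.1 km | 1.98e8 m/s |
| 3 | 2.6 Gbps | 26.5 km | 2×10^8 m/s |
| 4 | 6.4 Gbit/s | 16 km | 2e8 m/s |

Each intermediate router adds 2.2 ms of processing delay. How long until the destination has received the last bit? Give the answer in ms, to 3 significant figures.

Transmission delays (L/R per hop): 0.000103896, 0.000898876, 0.000307692, 0.000125 ms; sum = 0.00143546 ms.
Propagation delays (d/s per hop): 0.01995, 0.0964646, 0.1325, 0.08 ms; sum = 0.328915 ms.
Processing at 3 router(s): 3 × 2.2 ms = 6.6 ms.
End-to-end = 6.93 ms.

6.93 ms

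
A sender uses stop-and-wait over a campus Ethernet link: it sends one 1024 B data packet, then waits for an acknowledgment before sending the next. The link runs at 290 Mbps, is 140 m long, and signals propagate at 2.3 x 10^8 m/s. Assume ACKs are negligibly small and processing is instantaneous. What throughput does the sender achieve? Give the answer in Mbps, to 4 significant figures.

t_tx = L/R = 8192/290000000 = 2.82483e-05 s.
t_prop = 140/2.3e+08 = 6.08696e-07 s; RTT = 1.21739e-06 s.
Cycle = t_tx + RTT = 2.94657e-05 s.
Throughput = L / cycle = 8192 / 2.94657e-05 = 278.0 Mbps.

278.0 Mbps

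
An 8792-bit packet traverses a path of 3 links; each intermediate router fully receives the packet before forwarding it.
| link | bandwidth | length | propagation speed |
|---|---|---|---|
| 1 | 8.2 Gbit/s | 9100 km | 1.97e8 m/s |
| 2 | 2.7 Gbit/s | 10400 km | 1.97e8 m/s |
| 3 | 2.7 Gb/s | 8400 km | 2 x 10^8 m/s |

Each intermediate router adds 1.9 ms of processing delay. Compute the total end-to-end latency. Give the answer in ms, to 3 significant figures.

Transmission delays (L/R per hop): 0.0010722, 0.0032563, 0.0032563 ms; sum = 0.00758479 ms.
Propagation delays (d/s per hop): 46.1929, 52.7919, 42 ms; sum = 140.985 ms.
Processing at 2 router(s): 2 × 1.9 ms = 3.8 ms.
End-to-end = 145 ms.

145 ms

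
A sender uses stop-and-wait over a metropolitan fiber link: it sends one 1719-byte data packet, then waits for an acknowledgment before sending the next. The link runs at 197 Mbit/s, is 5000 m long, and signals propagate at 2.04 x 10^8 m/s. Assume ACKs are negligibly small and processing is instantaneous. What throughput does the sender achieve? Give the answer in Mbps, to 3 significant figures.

t_tx = L/R = 13752/197000000 = 6.98071e-05 s.
t_prop = 5000/204000000 = 2.45098e-05 s; RTT = 4.90196e-05 s.
Cycle = t_tx + RTT = 0.000118827 s.
Throughput = L / cycle = 13752 / 0.000118827 = 116 Mbps.

116 Mbps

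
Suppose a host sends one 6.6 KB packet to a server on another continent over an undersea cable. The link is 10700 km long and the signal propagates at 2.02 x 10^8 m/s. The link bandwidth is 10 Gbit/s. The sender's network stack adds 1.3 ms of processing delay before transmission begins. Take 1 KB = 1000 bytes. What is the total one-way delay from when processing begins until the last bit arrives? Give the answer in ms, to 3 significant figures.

L = 52800 bits.
Transmission delay = L/R = 52800 / 10000000000 = 0.00528 ms.
Propagation delay = d/s = 10700000 m / 202000000 m/s = 52.9703 ms.
Plus processing delay 1.3 ms = 1.3 ms.
Total = 54.3 ms.

54.3 ms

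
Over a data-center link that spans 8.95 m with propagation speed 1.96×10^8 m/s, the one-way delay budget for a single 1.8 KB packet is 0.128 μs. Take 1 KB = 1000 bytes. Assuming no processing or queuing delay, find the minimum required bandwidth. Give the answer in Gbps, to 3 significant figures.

175 Gbps

L = 14400 bits.
Propagation delay = 8.95 / 196000000 = 0.0456633 μs.
Transmission budget = 0.128 − 0.0456633 = 0.0823367 μs.
R ≥ L / t_tx = 14400 bits / 8.23367e-08 s = 175 Gbps.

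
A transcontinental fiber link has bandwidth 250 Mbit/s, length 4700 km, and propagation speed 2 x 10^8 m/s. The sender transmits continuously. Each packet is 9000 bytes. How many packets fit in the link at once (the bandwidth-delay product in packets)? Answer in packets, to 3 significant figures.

81.6 packets

Propagation delay = 4700000 / 200000000 = 0.0235 s.
BDP = R × t_prop = 250000000 × 0.0235 = 5875000 bits.
In packets of 72000 bits: 81.6 packets.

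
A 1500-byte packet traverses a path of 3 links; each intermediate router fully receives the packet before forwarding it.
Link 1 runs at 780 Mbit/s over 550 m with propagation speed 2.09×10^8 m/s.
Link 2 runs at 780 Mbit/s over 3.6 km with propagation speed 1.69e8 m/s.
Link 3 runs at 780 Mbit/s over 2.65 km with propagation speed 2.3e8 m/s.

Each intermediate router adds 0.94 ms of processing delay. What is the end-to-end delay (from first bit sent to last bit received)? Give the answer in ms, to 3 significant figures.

1.96 ms

L = 1500 × 8 = 12000 bits.
Transmission delay per hop = L/R = 12000/780000000 = 0.0153846 ms; 3 hops → 0.0461538 ms.
Propagation delays (d/s per hop): 0.00263158, 0.0213018, 0.0115217 ms; sum = 0.0354551 ms.
Processing at 2 router(s): 2 × 0.94 ms = 1.88 ms.
End-to-end = 1.96 ms.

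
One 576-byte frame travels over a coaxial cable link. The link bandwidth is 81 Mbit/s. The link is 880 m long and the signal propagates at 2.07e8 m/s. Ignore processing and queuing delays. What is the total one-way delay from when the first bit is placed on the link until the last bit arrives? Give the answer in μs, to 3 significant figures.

L = 576 × 8 = 4608 bits.
Transmission delay = L/R = 4608 / 81000000 = 56.8889 μs.
Propagation delay = d/s = 880 m / 2.07e+08 m/s = 4.25121 μs.
Total = 61.1 μs.

61.1 μs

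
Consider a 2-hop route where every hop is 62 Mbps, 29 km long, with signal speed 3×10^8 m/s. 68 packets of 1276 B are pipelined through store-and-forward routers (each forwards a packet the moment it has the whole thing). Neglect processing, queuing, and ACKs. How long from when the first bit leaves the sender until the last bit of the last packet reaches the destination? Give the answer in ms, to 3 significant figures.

11.6 ms

Per-hop transmission t_tx = L/R = 10208/62000000 = 0.164645 ms.
Per-hop propagation t_prop = 29000/300000000 = 0.0966667 ms.
Pipeline fill: first packet needs 2·t_tx to clear all hops; remaining 67 packets each add one t_tx.
Total = (2+68-1)·t_tx + 2·t_prop = 69·0.164645 + 2·0.0966667 = 11.6 ms.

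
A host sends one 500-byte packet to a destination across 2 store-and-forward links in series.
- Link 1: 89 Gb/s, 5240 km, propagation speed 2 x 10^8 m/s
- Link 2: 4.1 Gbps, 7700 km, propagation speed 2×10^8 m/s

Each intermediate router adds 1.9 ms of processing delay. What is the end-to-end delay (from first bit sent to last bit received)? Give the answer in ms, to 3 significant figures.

L = 500 × 8 = 4000 bits.
Transmission delays (L/R per hop): 4.49438e-05, 0.00097561 ms; sum = 0.00102055 ms.
Propagation delays (d/s per hop): 26.2, 38.5 ms; sum = 64.7 ms.
Processing at 1 router(s): 1 × 1.9 ms = 1.9 ms.
End-to-end = 66.6 ms.

66.6 ms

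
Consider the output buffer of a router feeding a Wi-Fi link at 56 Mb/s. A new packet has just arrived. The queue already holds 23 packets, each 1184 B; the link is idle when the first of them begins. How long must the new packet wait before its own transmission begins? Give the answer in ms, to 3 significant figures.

3.89 ms

Each queued packet: L/R = 9472/56000000 = 0.169143 ms.
23 queued → 3.89029 ms.
Queuing delay = 3.89 ms.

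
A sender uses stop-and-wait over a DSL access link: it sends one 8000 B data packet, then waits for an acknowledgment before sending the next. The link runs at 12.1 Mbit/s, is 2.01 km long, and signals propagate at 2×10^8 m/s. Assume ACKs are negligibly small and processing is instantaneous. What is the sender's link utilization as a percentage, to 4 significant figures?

99.62 %

t_tx = L/R = 64000/12100000 = 0.00528926 s.
t_prop = 2010/200000000 = 1.005e-05 s; RTT = 2.01e-05 s.
Cycle = t_tx + RTT = 0.00530936 s.
Utilization = t_tx / cycle = 0.00528926/0.00530936 = 99.62 %.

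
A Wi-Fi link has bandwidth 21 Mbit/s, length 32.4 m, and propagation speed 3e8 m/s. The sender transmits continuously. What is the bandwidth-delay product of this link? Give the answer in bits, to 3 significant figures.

2.27 bits

Propagation delay = 32.4 / 300000000 = 1.08e-07 s.
BDP = R × t_prop = 21000000 × 1.08e-07 = 2.268 bits.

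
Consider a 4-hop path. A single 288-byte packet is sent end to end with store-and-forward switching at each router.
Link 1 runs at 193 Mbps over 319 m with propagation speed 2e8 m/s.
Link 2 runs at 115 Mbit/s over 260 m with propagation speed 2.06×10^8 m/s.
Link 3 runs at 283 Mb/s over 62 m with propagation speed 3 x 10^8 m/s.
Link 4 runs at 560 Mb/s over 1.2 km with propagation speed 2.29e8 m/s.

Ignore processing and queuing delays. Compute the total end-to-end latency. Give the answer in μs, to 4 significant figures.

52.53 μs

L = 288 × 8 = 2304 bits.
Transmission delays (L/R per hop): 11.9378, 20.0348, 8.14134, 4.11429 μs; sum = 44.2282 μs.
Propagation delays (d/s per hop): 1.595, 1.26214, 0.206667, 5.24017 μs; sum = 8.30398 μs.
End-to-end = 52.53 μs.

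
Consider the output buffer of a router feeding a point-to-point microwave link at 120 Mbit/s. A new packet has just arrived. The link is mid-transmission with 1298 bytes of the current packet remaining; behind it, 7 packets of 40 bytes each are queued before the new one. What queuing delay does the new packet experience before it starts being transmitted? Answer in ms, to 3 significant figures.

0.105 ms

Each queued packet: L/R = 320/120000000 = 0.00266667 ms.
7 queued → 0.0186667 ms.
Plus remaining 10384 bits of current packet: 0.0865333 ms.
Queuing delay = 0.105 ms.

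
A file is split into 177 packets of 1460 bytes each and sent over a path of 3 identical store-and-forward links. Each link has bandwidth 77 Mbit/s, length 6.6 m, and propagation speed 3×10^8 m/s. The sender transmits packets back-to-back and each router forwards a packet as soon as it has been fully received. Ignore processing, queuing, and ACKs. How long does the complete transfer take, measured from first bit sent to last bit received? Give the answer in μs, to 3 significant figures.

27200 μs

Per-hop transmission t_tx = L/R = 11680/77000000 = 151.688 μs.
Per-hop propagation t_prop = 6.6/300000000 = 0.022 μs.
Pipeline fill: first packet needs 3·t_tx to clear all hops; remaining 176 packets each add one t_tx.
Total = (3+177-1)·t_tx + 3·t_prop = 179·151.688 + 3·0.022 = 27200 μs.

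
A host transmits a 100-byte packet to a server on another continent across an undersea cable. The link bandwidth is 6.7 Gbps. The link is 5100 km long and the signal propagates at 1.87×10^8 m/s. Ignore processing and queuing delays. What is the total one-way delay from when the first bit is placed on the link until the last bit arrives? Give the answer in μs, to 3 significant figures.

L = 100 × 8 = 800 bits.
Transmission delay = L/R = 800 / 6700000000 = 0.119403 μs.
Propagation delay = d/s = 5100000 m / 187000000 m/s = 27272.7 μs.
Total = 27300 μs.

27300 μs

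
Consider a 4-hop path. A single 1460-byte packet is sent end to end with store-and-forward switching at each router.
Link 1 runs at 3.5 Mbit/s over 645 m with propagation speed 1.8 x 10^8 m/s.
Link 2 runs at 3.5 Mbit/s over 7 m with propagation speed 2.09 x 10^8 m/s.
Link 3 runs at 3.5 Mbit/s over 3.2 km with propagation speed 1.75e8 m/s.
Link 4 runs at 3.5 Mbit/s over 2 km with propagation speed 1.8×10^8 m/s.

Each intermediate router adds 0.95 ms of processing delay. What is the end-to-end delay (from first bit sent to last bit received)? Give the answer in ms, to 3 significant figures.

16.2 ms

L = 1460 × 8 = 11680 bits.
Transmission delay per hop = L/R = 11680/3500000 = 3.33714 ms; 4 hops → 13.3486 ms.
Propagation delays (d/s per hop): 0.00358333, 3.34928e-05, 0.0182857, 0.0111111 ms; sum = 0.0330137 ms.
Processing at 3 router(s): 3 × 0.95 ms = 2.85 ms.
End-to-end = 16.2 ms.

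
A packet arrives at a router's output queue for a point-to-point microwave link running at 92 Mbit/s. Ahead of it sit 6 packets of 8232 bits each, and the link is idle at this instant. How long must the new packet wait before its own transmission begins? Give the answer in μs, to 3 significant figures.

537 μs

Each queued packet: L/R = 8232/92000000 = 89.4783 μs.
6 queued → 536.87 μs.
Queuing delay = 537 μs.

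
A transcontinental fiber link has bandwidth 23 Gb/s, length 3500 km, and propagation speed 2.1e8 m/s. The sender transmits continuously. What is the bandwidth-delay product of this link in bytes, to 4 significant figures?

47920000 bytes

Propagation delay = 3500000 / 210000000 = 0.0166667 s.
BDP = R × t_prop = 23000000000 × 0.0166667 = 383333000 bits.
In bytes: 383333000/8 = 47920000 bytes.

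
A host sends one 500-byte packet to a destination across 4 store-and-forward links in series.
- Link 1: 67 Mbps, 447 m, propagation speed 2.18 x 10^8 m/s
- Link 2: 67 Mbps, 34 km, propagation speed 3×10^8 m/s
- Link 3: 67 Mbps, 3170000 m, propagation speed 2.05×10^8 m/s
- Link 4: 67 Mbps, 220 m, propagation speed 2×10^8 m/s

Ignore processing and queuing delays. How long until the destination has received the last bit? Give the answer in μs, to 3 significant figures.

L = 500 × 8 = 4000 bits.
Transmission delay per hop = L/R = 4000/67000000 = 59.7015 μs; 4 hops → 238.806 μs.
Propagation delays (d/s per hop): 2.05046, 113.333, 15463.4, 1.1 μs; sum = 15579.9 μs.
End-to-end = 15800 μs.

15800 μs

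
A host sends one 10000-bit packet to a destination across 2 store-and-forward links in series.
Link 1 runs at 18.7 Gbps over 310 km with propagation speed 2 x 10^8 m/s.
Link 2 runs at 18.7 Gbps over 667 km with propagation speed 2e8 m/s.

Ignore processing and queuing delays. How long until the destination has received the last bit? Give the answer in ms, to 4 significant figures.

4.886 ms

Transmission delay per hop = L/R = 10000/18700000000 = 0.000534759 ms; 2 hops → 0.00106952 ms.
Propagation delays (d/s per hop): 1.55, 3.335 ms; sum = 4.885 ms.
End-to-end = 4.886 ms.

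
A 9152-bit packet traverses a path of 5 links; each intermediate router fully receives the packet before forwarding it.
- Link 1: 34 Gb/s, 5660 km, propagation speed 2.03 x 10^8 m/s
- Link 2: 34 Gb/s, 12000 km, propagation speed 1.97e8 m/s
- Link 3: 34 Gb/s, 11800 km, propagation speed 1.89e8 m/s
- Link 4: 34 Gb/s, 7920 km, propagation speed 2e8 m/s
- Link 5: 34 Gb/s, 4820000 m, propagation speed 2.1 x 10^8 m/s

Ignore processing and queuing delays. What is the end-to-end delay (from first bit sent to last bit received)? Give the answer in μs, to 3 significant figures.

214000 μs

Transmission delay per hop = L/R = 9152/34000000000 = 0.269176 μs; 5 hops → 1.34588 μs.
Propagation delays (d/s per hop): 27881.8, 60913.7, 62433.9, 39600, 22952.4 μs; sum = 213782 μs.
End-to-end = 214000 μs.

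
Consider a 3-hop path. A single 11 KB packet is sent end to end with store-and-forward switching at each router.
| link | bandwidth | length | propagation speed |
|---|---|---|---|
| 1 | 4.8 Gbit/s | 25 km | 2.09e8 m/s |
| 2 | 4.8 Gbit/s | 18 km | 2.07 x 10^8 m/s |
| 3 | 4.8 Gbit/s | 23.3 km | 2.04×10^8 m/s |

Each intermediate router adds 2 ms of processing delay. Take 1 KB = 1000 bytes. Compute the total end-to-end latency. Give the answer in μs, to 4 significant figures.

L = 88000 bits.
Transmission delay per hop = L/R = 88000/4800000000 = 18.3333 μs; 3 hops → 55 μs.
Propagation delays (d/s per hop): 119.617, 86.9565, 114.216 μs; sum = 320.789 μs.
Processing at 2 router(s): 2 × 2 ms = 4000 μs.
End-to-end = 4376 μs.

4376 μs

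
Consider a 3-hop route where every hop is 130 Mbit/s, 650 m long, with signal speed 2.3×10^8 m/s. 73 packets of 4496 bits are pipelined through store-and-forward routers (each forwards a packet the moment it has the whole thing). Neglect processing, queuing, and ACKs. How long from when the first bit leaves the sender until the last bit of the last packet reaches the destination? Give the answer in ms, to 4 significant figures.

Per-hop transmission t_tx = L/R = 4496/130000000 = 0.0345846 ms.
Per-hop propagation t_prop = 650/2.3e+08 = 0.00282609 ms.
Pipeline fill: first packet needs 3·t_tx to clear all hops; remaining 72 packets each add one t_tx.
Total = (3+73-1)·t_tx + 3·t_prop = 75·0.0345846 + 3·0.00282609 = 2.602 ms.

2.602 ms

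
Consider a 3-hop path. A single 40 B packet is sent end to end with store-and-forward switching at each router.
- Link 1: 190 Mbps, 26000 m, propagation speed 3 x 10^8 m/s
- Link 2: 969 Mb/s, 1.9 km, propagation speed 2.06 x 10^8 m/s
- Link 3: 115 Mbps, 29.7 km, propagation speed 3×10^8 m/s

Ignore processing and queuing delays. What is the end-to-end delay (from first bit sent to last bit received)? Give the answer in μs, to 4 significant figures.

199.7 μs

L = 40 × 8 = 320 bits.
Transmission delays (L/R per hop): 1.68421, 0.330237, 2.78261 μs; sum = 4.79706 μs.
Propagation delays (d/s per hop): 86.6667, 9.2233, 99 μs; sum = 194.89 μs.
End-to-end = 199.7 μs.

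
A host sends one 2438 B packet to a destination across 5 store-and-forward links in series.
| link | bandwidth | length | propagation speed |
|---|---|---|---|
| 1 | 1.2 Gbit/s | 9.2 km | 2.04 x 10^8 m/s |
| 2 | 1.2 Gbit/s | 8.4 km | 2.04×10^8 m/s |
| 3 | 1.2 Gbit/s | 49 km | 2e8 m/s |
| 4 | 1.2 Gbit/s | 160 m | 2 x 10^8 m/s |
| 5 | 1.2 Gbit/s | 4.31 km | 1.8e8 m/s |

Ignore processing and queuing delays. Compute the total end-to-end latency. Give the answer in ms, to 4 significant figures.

0.4373 ms

L = 2438 × 8 = 19504 bits.
Transmission delay per hop = L/R = 19504/1200000000 = 0.0162533 ms; 5 hops → 0.0812667 ms.
Propagation delays (d/s per hop): 0.045098, 0.0411765, 0.245, 0.0008, 0.0239444 ms; sum = 0.356019 ms.
End-to-end = 0.4373 ms.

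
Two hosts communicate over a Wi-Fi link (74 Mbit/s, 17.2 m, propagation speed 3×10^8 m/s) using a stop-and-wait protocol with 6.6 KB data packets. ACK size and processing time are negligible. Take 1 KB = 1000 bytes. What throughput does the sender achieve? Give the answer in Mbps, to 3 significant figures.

t_tx = L/R = 52800/74000000 = 0.000713514 s.
t_prop = 17.2/300000000 = 5.73333e-08 s; RTT = 1.14667e-07 s.
Cycle = t_tx + RTT = 0.000713628 s.
Throughput = L / cycle = 52800 / 0.000713628 = 74.0 Mbps.

74.0 Mbps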